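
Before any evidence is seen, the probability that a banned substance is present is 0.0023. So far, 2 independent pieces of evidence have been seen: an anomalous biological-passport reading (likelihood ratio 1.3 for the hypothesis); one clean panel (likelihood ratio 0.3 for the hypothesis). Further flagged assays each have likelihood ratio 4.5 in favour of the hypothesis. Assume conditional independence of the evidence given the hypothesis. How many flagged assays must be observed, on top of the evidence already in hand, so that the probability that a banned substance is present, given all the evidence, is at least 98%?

8

Prior odds = 0.0023/0.9977 = 23/9977.
Combined Bayes factor of the evidence already in hand = 1.3 × 0.3 = 0.39.
Odds after that evidence = (23/9977) × 0.39 = 897/997700.
Target odds = 0.98/0.02 = 49.
Need 4.5ⁿ ≥ 49 ÷ (897/997700) = 48887300/897.
4.5⁷ = 4782969/128 falls short of 48887300/897 but 4.5⁸ = 43046721/256 reaches it, so n = 8.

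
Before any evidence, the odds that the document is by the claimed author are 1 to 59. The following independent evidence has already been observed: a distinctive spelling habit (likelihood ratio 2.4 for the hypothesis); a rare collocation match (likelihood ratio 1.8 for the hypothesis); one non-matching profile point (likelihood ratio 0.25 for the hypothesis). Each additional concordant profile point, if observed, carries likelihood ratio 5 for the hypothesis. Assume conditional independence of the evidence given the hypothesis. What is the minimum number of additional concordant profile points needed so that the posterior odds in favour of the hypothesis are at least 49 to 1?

5

Prior odds = 1/59.
Combined Bayes factor of the evidence already in hand = 2.4 × 1.8 × 0.25 = 1.08.
Odds after that evidence = (1/59) × 1.08 = 27/1475.
Target odds = 49.
Need 5ⁿ ≥ 49 ÷ (27/1475) = 72275/27.
5⁴ = 625 falls short of 72275/27 but 5⁵ = 3125 reaches it, so n = 5.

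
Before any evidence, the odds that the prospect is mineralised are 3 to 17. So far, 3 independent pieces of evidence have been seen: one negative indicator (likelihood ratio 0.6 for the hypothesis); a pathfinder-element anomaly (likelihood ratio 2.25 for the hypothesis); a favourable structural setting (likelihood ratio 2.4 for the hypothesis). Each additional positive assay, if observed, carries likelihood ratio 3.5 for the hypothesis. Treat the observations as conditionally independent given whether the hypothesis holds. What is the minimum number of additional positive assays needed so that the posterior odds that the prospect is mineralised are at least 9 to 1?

Prior odds = 3/17.
Combined Bayes factor of the evidence already in hand = 0.6 × 2.25 × 2.4 = 3.24.
Odds after that evidence = (3/17) × 3.24 = 243/425.
Target odds = 9.
Need 3.5ⁿ ≥ 9 ÷ (243/425) = 425/27.
3.5² = 12.25 falls short of 425/27 but 3.5³ = 42.875 reaches it, so n = 3.

3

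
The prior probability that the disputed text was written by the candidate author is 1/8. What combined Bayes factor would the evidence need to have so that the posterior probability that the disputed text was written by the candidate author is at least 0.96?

Prior odds = 0.125/0.875 = 1/7.
Target odds = 0.96/0.04 = 24.
Required Bayes factor = 24 ÷ (1/7) = 168.

168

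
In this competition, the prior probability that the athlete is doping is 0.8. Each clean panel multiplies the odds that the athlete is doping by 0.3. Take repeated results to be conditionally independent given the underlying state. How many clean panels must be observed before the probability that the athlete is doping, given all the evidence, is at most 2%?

Prior odds: 0.8 ÷ 0.2 = 4.
Likelihood ratio per clean panel = 0.3.
Target odds: 0.02 ÷ 0.98 = 1/49.
Require 0.3ⁿ ≤ 1/49 ÷ 4 = 1/196.
0.3⁴ = 0.0081 is still above 1/196 but 0.3⁵ = 243/100000 is at or below it, so n = 5.

5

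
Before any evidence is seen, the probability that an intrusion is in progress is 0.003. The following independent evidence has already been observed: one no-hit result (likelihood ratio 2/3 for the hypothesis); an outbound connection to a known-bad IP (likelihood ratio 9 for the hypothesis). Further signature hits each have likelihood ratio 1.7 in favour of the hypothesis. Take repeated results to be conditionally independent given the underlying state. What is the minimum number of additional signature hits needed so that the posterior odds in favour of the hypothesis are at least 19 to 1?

14

Prior odds = 0.003/0.997 = 3/997.
Combined Bayes factor of the evidence already in hand = (2/3) × 9 = 6.
Odds after that evidence = (3/997) × 6 = 18/997.
Target odds = 19.
Need 1.7ⁿ ≥ 19 ÷ (18/997) = 18943/18.
1.7¹³ ≈990.458 falls short of 18943/18 but 1.7¹⁴ ≈1683.78 reaches it, so n = 14.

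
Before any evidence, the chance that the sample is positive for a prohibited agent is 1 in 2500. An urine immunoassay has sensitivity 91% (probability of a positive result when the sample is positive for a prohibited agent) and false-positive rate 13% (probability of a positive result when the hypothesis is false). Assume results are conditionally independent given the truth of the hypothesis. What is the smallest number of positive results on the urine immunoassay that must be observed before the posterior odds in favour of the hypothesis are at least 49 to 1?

Prior odds = 0.0004/0.9996 = 1/2499.
Likelihood ratio of a positive result = 0.91/0.13 = 7.
Target odds = 49.
Require 7ⁿ ≥ 49 ÷ (1/2499) = 122451.
7⁶ = 117649 falls short of 122451 but 7⁷ = 823543 reaches it, so n = 7.

7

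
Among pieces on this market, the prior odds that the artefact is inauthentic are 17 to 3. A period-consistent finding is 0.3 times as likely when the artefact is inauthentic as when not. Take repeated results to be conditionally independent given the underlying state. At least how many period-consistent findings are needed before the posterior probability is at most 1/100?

6

Prior odds = 17/3.
Likelihood ratio per period-consistent finding = 0.3.
Target odds: 0.01 ÷ 0.99 = 1/99.
Require 0.3ⁿ ≤ 1/99 ÷ (17/3) = 1/561.
0.3⁵ = 243/100000 is still above 1/561 but 0.3⁶ = 729/1000000 is at or below it, so n = 6.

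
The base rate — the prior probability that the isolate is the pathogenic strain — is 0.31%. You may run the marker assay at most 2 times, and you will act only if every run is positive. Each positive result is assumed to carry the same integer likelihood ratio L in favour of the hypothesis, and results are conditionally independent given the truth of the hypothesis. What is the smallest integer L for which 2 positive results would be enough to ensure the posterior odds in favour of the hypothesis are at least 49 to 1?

126

Prior odds = 0.0031/0.9969 = 31/9969.
Target odds = 49.
Need L² ≥ 49 ÷ (31/9969) = 488481/31.
125² = 15625 < 488481/31 ≤ 15876 = 126², so L = 126.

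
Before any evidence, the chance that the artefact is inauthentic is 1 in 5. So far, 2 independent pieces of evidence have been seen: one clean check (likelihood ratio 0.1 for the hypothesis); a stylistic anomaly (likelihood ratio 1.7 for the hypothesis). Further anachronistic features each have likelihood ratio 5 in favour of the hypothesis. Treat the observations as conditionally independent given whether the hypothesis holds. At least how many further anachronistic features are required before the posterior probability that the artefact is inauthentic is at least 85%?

Prior odds = 0.2/0.8 = 0.25.
Combined Bayes factor of the evidence already in hand = 0.1 × 1.7 = 0.17.
Odds after that evidence = 0.25 × 0.17 = 0.0425.
Target odds = 0.85/0.15 = 17/3.
Need 5ⁿ ≥ 17/3 ÷ 0.0425 = 400/3.
5³ = 125 falls short of 400/3 but 5⁴ = 625 reaches it, so n = 4.

4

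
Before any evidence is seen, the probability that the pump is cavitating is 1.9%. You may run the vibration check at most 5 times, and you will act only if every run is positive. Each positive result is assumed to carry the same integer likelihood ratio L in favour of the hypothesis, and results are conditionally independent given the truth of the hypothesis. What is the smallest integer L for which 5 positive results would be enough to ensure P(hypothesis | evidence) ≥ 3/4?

Prior odds = 0.019/0.981 = 19/981.
Target odds = 0.75/0.25 = 3.
Need L⁵ ≥ 3 ÷ (19/981) = 2943/19.
2⁵ = 32 < 2943/19 ≤ 243 = 3⁵, so L = 3.

3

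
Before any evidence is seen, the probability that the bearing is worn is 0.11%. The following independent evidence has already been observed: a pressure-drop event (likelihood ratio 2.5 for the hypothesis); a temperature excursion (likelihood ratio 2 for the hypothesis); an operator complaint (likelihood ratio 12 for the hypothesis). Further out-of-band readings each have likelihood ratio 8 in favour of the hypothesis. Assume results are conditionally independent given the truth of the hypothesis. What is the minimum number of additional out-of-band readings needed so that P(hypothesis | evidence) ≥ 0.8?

2

Prior odds = 0.0011/0.9989 = 11/9989.
Combined Bayes factor of the evidence already in hand = 2.5 × 2 × 12 = 60.
Odds after that evidence = (11/9989) × 60 = 660/9989.
Target odds = 0.8/0.2 = 4.
Need 8ⁿ ≥ 4 ÷ (660/9989) = 9989/165.
8¹ = 8 falls short of 9989/165 but 8² = 64 reaches it, so n = 2.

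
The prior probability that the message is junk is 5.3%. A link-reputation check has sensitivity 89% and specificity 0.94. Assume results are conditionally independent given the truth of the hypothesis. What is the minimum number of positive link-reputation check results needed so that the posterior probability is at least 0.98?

Prior odds: 0.053 ÷ 0.947 = 53/947.
False-positive rate = 1 − 0.94 = 0.06; likelihood ratio of a positive = 0.89/0.06 = 89/6.
Target odds: 0.98 ÷ 0.02 = 49.
Require (89/6)ⁿ ≥ 49 ÷ (53/947) = 46403/53.
(89/6)² = 7921/36 falls short of 46403/53 but (89/6)³ = 704969/216 reaches it, so n = 3.

3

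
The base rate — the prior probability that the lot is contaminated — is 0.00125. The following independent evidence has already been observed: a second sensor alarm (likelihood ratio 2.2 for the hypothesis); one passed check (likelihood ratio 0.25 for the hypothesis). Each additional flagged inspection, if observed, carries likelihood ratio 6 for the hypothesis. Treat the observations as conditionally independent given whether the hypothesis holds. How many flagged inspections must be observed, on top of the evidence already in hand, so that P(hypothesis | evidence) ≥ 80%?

Prior odds = 0.00125/0.99875 = 1/799.
Combined Bayes factor of the evidence already in hand = 2.2 × 0.25 = 0.55.
Odds after that evidence = (1/799) × 0.55 = 11/15980.
Target odds = 0.8/0.2 = 4.
Need 6ⁿ ≥ 4 ÷ (11/15980) = 63920/11.
6⁴ = 1296 falls short of 63920/11 but 6⁵ = 7776 reaches it, so n = 5.

5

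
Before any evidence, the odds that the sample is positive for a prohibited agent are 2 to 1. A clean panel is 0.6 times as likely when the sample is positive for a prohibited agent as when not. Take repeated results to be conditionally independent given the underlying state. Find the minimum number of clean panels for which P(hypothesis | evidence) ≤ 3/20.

5

Prior odds = 2.
Likelihood ratio per clean panel = 0.6.
Target odds: 0.15 ÷ 0.85 = 3/17.
Require 0.6ⁿ ≤ 3/17 ÷ 2 = 3/34.
0.6⁴ = 0.1296 is still above 3/34 but 0.6⁵ = 0.07776 is at or below it, so n = 5.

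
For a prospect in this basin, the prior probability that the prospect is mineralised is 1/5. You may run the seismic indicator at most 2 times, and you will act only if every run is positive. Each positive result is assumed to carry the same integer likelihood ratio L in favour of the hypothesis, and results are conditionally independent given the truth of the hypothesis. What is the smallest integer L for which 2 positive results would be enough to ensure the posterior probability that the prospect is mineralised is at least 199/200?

Prior odds = 0.2/0.8 = 0.25.
Target odds = 0.995/0.005 = 199.
Need L² ≥ 199 ÷ 0.25 = 796.
28² = 784 < 796 ≤ 841 = 29², so L = 29.

29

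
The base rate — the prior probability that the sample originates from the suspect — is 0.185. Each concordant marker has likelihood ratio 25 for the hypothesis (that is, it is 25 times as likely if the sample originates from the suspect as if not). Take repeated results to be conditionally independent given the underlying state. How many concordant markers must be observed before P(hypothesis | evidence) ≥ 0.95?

Prior odds: 0.185 ÷ 0.815 = 37/163.
Likelihood ratio per concordant marker = 25.
Target posterior odds = 0.95/0.05 = 19.
Need (37/163) × 25ⁿ ≥ 19, i.e. 25ⁿ ≥ 3097/37.
25¹ = 25 falls short of 3097/37 but 25² = 625 reaches it, so n = 2.

2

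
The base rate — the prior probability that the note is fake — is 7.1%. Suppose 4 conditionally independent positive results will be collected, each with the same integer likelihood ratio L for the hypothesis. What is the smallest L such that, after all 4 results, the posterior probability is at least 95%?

Prior odds = 0.071/0.929 = 71/929.
Target odds = 0.95/0.05 = 19.
Need L⁴ ≥ 19 ÷ (71/929) = 17651/71.
3⁴ = 81 < 17651/71 ≤ 256 = 4⁴, so L = 4.

4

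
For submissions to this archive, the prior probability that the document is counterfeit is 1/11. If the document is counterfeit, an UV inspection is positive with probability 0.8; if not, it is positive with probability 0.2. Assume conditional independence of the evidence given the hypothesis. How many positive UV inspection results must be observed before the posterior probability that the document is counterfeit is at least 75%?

Prior odds: (1/11) ÷ (10/11) = 0.1.
Likelihood ratio of a positive = 0.8/0.2 = 4.
Target odds: 0.75 ÷ 0.25 = 3.
Need 0.1 × 4ⁿ ≥ 3, i.e. 4ⁿ ≥ 30.
4² = 16 falls short of 30 but 4³ = 64 reaches it, so n = 3.

3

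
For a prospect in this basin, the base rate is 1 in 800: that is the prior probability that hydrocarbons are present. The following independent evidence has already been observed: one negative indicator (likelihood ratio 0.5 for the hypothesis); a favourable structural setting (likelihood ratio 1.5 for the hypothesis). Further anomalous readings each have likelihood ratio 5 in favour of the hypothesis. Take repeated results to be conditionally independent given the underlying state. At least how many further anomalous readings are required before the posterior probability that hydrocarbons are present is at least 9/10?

Prior odds = 0.00125/0.99875 = 1/799.
Combined Bayes factor of the evidence already in hand = 0.5 × 1.5 = 0.75.
Odds after that evidence = (1/799) × 0.75 = 3/3196.
Target odds = 0.9/0.1 = 9.
Need 5ⁿ ≥ 9 ÷ (3/3196) = 9588.
5⁵ = 3125 falls short of 9588 but 5⁶ = 15625 reaches it, so n = 6.

6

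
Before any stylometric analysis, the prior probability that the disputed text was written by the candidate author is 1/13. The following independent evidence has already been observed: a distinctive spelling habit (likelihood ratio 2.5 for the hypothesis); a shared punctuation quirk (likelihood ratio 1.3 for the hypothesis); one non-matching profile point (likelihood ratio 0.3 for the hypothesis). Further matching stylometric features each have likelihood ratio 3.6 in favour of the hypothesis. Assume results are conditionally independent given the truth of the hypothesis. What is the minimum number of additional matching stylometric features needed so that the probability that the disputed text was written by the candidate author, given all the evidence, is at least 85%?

4

Prior odds = (1/13)/(12/13) = 1/12.
Combined Bayes factor of the evidence already in hand = 2.5 × 1.3 × 0.3 = 0.975.
Odds after that evidence = (1/12) × 0.975 = 0.08125.
Target odds = 0.85/0.15 = 17/3.
Need 3.6ⁿ ≥ 17/3 ÷ 0.08125 = 2720/39.
3.6³ = 46.656 falls short of 2720/39 but 3.6⁴ = 167.9616 reaches it, so n = 4.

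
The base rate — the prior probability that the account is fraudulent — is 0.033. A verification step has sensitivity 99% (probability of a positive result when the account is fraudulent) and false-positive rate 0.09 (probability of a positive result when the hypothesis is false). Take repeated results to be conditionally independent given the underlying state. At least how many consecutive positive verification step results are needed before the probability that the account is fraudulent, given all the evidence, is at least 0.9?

3

Prior odds: 0.033 ÷ 0.967 = 33/967.
Likelihood ratio of a positive result = 0.99/0.09 = 11.
Target odds: 0.9 ÷ 0.1 = 9.
Require 11ⁿ ≥ 9 ÷ (33/967) = 2901/11.
11² = 121 falls short of 2901/11 but 11³ = 1331 reaches it, so n = 3.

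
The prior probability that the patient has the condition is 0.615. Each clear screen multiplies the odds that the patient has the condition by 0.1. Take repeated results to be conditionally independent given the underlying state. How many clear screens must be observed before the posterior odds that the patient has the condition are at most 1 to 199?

Prior odds = 0.615/0.385 = 123/77.
Likelihood ratio per clear screen = 0.1.
Target odds = 1/199.
Need (123/77) × 0.1ⁿ ≤ 1/199, i.e. 0.1ⁿ ≤ 77/24477.
0.1² = 0.01 is still above 77/24477 but 0.1³ = 0.001 is at or below it, so n = 3.

3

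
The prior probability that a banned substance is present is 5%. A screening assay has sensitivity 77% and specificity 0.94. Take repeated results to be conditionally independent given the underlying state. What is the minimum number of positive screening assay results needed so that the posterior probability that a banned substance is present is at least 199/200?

4

Prior odds = 0.05/0.95 = 1/19.
False-positive rate = 1 − 0.94 = 0.06; likelihood ratio of a positive = 0.77/0.06 = 77/6.
Target posterior odds = 0.995/0.005 = 199.
Require (77/6)ⁿ ≥ 199 ÷ (1/19) = 3781.
(77/6)³ = 456533/216 falls short of 3781 but (77/6)⁴ = 35153041/1296 reaches it, so n = 4.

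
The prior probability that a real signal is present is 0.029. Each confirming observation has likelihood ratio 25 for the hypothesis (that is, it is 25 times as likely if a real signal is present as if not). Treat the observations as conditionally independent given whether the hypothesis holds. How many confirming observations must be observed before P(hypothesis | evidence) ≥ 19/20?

3

Prior odds: 0.029 ÷ 0.971 = 29/971.
Likelihood ratio per confirming observation = 25.
Target posterior odds = 0.95/0.05 = 19.
Need (29/971) × 25ⁿ ≥ 19, i.e. 25ⁿ ≥ 18449/29.
25² = 625 falls short of 18449/29 but 25³ = 15625 reaches it, so n = 3.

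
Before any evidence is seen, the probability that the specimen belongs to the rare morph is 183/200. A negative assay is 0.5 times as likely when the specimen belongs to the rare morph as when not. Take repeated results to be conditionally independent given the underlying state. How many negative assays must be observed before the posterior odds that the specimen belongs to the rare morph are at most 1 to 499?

Prior odds = 0.915/0.085 = 183/17.
Likelihood ratio per negative assay = 0.5.
Target odds = 1/499.
Require 0.5ⁿ ≤ 1/499 ÷ (183/17) = 17/91317.
0.5¹² = 1/4096 is still above 17/91317 but 0.5¹³ = 1/8192 is at or below it, so n = 13.

13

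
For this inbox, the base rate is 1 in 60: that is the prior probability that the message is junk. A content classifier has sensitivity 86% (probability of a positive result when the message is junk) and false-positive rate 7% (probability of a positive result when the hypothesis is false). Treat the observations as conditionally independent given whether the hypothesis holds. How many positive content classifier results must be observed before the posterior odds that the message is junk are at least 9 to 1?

Prior odds = (1/60)/(59/60) = 1/59.
Likelihood ratio of a positive result = 0.86/0.07 = 86/7.
Target odds = 9.
Require (86/7)ⁿ ≥ 9 ÷ (1/59) = 531.
(86/7)² = 7396/49 falls short of 531 but (86/7)³ = 636056/343 reaches it, so n = 3.

3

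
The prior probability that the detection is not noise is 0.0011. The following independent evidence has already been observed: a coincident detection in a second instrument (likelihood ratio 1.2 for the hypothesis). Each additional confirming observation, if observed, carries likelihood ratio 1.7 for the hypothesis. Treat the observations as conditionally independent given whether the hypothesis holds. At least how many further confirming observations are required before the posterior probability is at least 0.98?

Prior odds = 0.0011/0.9989 = 11/9989.
Bayes factor of the evidence already in hand = 1.2.
Odds after that evidence = (11/9989) × 1.2 = 66/49945.
Target odds = 0.98/0.02 = 49.
Need 1.7ⁿ ≥ 49 ÷ (66/49945) = 2447305/66.
1.7¹⁹ ≈23907.2 falls short of 2447305/66 but 1.7²⁰ ≈40642.3 reaches it, so n = 20.

20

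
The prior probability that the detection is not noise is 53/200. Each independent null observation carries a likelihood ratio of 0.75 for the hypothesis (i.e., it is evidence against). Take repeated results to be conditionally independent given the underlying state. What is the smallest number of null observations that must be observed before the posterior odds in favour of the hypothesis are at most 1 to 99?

13

Prior odds: 0.265 ÷ 0.735 = 53/147.
Likelihood ratio per null observation = 0.75.
Target odds = 1/99.
Require 0.75ⁿ ≤ 1/99 ÷ (53/147) = 49/1749.
0.75¹² = 531441/16777216 is still above 49/1749 but 0.75¹³ = 1594323/67108864 is at or below it, so n = 13.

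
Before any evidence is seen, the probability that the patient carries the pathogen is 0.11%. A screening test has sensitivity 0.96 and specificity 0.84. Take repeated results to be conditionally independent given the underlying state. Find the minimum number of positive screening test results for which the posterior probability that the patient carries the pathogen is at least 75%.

Prior odds = 0.0011/0.9989 = 11/9989.
False-positive rate = 1 − 0.84 = 0.16; likelihood ratio of a positive = 0.96/0.16 = 6.
Target odds: 0.75 ÷ 0.25 = 3.
Require 6ⁿ ≥ 3 ÷ (11/9989) = 29967/11.
6⁴ = 1296 falls short of 29967/11 but 6⁵ = 7776 reaches it, so n = 5.

5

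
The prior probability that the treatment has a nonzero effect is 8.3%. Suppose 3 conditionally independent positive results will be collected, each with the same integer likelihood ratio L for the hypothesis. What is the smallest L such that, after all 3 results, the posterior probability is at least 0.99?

11

Prior odds = 0.083/0.917 = 83/917.
Target odds = 0.99/0.01 = 99.
Need L³ ≥ 99 ÷ (83/917) = 90783/83.
10³ = 1000 < 90783/83 ≤ 1331 = 11³, so L = 11.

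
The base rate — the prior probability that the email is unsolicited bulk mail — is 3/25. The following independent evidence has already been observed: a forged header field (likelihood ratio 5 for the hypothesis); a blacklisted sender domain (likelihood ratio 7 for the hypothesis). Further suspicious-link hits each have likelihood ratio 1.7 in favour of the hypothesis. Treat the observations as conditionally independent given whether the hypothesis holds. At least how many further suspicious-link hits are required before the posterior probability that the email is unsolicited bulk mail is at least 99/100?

6

Prior odds = 0.12/0.88 = 3/22.
Combined Bayes factor of the evidence already in hand = 5 × 7 = 35.
Odds after that evidence = (3/22) × 35 = 105/22.
Target odds = 0.99/0.01 = 99.
Need 1.7ⁿ ≥ 99 ÷ (105/22) = 726/35.
1.7⁵ = 1419857/100000 falls short of 726/35 but 1.7⁶ = 24137569/1000000 reaches it, so n = 6.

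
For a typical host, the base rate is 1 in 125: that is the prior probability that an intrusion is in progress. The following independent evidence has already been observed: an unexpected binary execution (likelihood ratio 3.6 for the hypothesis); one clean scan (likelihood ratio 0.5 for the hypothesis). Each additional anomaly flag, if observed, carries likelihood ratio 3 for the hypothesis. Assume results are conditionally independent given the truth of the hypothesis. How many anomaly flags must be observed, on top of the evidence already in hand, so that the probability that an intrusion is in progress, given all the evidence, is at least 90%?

Prior odds = 0.008/0.992 = 1/124.
Combined Bayes factor of the evidence already in hand = 3.6 × 0.5 = 1.8.
Odds after that evidence = (1/124) × 1.8 = 9/620.
Target odds = 0.9/0.1 = 9.
Need 3ⁿ ≥ 9 ÷ (9/620) = 620.
3⁵ = 243 falls short of 620 but 3⁶ = 729 reaches it, so n = 6.

6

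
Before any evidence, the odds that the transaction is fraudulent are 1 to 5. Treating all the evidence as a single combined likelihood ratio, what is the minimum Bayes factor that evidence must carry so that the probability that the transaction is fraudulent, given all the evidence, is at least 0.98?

Prior odds = 0.2.
Target odds = 0.98/0.02 = 49.
Required Bayes factor = 49 ÷ 0.2 = 245.

245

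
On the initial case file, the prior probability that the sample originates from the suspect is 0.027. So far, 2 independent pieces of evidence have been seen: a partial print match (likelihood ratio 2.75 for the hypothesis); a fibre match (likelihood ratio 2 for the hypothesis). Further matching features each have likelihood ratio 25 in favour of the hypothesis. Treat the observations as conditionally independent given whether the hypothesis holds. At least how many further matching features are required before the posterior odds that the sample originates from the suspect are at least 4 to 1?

Prior odds = 0.027/0.973 = 27/973.
Combined Bayes factor of the evidence already in hand = 2.75 × 2 = 5.5.
Odds after that evidence = (27/973) × 5.5 = 297/1946.
Target odds = 4.
Need 25ⁿ ≥ 4 ÷ (297/1946) = 7784/297.
25¹ = 25 falls short of 7784/297 but 25² = 625 reaches it, so n = 2.

2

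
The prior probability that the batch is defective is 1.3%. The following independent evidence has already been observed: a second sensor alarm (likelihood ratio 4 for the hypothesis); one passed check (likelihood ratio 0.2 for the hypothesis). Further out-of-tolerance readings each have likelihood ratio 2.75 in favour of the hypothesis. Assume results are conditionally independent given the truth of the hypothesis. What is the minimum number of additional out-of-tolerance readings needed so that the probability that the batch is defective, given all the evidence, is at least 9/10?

7

Prior odds = 0.013/0.987 = 13/987.
Combined Bayes factor of the evidence already in hand = 4 × 0.2 = 0.8.
Odds after that evidence = (13/987) × 0.8 = 52/4935.
Target odds = 0.9/0.1 = 9.
Need 2.75ⁿ ≥ 9 ÷ (52/4935) = 44415/52.
2.75⁶ = 1771561/4096 falls short of 44415/52 but 2.75⁷ = 19487171/16384 reaches it, so n = 7.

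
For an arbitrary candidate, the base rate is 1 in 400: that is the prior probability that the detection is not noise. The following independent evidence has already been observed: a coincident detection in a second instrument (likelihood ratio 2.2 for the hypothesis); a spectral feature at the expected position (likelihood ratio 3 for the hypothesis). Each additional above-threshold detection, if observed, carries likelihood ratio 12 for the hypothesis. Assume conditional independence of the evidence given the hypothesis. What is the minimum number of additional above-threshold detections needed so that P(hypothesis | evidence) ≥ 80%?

Prior odds = 0.0025/0.9975 = 1/399.
Combined Bayes factor of the evidence already in hand = 2.2 × 3 = 6.6.
Odds after that evidence = (1/399) × 6.6 = 11/665.
Target odds = 0.8/0.2 = 4.
Need 12ⁿ ≥ 4 ÷ (11/665) = 2660/11.
12² = 144 falls short of 2660/11 but 12³ = 1728 reaches it, so n = 3.

3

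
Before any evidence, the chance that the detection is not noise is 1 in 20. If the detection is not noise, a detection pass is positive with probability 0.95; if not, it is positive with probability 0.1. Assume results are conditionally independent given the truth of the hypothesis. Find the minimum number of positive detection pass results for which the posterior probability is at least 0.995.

4

Prior odds: 0.05 ÷ 0.95 = 1/19.
Likelihood ratio of a positive = 0.95/0.1 = 9.5.
Target odds: 0.995 ÷ 0.005 = 199.
Need (1/19) × 9.5ⁿ ≥ 199, i.e. 9.5ⁿ ≥ 3781.
9.5³ = 857.375 falls short of 3781 but 9.5⁴ = 8145.0625 reaches it, so n = 4.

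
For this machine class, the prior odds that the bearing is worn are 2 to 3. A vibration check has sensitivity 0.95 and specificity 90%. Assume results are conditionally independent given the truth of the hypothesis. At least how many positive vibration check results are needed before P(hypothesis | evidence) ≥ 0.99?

3

Prior odds = 2/3.
False-positive rate = 1 − 0.9 = 0.1; likelihood ratio of a positive = 0.95/0.1 = 9.5.
Target posterior odds = 0.99/0.01 = 99.
Need (2/3) × 9.5ⁿ ≥ 99, i.e. 9.5ⁿ ≥ 148.5.
9.5² = 90.25 falls short of 148.5 but 9.5³ = 857.375 reaches it, so n = 3.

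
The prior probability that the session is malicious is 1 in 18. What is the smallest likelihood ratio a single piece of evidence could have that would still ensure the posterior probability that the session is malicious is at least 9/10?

Prior odds = (1/18)/(17/18) = 1/17.
Target odds = 0.9/0.1 = 9.
Required Bayes factor = 9 ÷ (1/17) = 153.

153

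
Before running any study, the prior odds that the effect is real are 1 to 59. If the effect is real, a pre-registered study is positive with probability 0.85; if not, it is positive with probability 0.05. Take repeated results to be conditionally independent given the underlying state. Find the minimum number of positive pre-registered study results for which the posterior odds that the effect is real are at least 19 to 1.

Prior odds = 1/59.
Likelihood ratio of a positive = 0.85/0.05 = 17.
Target odds = 19.
Require 17ⁿ ≥ 19 ÷ (1/59) = 1121.
17² = 289 falls short of 1121 but 17³ = 4913 reaches it, so n = 3.

3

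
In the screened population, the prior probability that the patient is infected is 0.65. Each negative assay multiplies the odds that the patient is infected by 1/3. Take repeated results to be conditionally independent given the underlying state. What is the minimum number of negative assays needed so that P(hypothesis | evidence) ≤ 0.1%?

Prior odds: 0.65 ÷ 0.35 = 13/7.
Likelihood ratio per negative assay = 1/3.
Target posterior odds = 0.001/0.999 = 1/999.
Need (13/7) × (1/3)ⁿ ≤ 1/999, i.e. (1/3)ⁿ ≤ 7/12987.
(1/3)⁶ = 1/729 is still above 7/12987 but (1/3)⁷ = 1/2187 is at or below it, so n = 7.

7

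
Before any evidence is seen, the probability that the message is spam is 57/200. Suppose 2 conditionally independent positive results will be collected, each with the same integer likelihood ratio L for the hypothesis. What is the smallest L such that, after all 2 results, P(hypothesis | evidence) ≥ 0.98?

Prior odds = 0.285/0.715 = 57/143.
Target odds = 0.98/0.02 = 49.
Need L² ≥ 49 ÷ (57/143) = 7007/57.
11² = 121 < 7007/57 ≤ 144 = 12², so L = 12.

12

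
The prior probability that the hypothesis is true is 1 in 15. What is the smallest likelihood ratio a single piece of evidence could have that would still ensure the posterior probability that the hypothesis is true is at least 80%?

56

Prior odds = (1/15)/(14/15) = 1/14.
Target odds = 0.8/0.2 = 4.
Required Bayes factor = 4 ÷ (1/14) = 56.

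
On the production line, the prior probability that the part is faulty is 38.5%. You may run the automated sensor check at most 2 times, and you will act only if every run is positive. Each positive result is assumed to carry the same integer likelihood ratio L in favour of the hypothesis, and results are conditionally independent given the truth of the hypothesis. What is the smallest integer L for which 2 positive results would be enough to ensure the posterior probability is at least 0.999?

40

Prior odds = 0.385/0.615 = 77/123.
Target odds = 0.999/0.001 = 999.
Need L² ≥ 999 ÷ (77/123) = 122877/77.
39² = 1521 < 122877/77 ≤ 1600 = 40², so L = 40.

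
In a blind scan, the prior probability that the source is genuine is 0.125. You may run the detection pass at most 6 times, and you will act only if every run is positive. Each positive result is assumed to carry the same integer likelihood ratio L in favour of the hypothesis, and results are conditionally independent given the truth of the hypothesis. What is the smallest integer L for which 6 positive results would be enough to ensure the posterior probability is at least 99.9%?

Prior odds = 0.125/0.875 = 1/7.
Target odds = 0.999/0.001 = 999.
Need L⁶ ≥ 999 ÷ (1/7) = 6993.
4⁶ = 4096 < 6993 ≤ 15625 = 5⁶, so L = 5.

5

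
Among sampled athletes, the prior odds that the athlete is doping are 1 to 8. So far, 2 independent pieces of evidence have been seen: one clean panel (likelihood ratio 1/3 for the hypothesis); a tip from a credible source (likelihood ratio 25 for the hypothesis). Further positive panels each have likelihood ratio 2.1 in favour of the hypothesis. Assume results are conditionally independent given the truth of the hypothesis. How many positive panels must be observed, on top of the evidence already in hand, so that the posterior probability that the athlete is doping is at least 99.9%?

Prior odds = 0.125.
Combined Bayes factor of the evidence already in hand = (1/3) × 25 = 25/3.
Odds after that evidence = 0.125 × 25/3 = 25/24.
Target odds = 0.999/0.001 = 999.
Need 2.1ⁿ ≥ 999 ÷ (25/24) = 959.04.
2.1⁹ ≈794.28 falls short of 959.04 but 2.1¹⁰ ≈1667.99 reaches it, so n = 10.

10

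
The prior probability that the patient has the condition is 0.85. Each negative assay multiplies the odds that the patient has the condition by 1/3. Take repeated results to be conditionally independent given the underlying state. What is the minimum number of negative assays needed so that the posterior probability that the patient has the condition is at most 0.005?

Prior odds = 0.85/0.15 = 17/3.
Likelihood ratio per negative assay = 1/3.
Target odds: 0.005 ÷ 0.995 = 1/199.
Need (17/3) × (1/3)ⁿ ≤ 1/199, i.e. (1/3)ⁿ ≤ 3/3383.
(1/3)⁶ = 1/729 is still above 3/3383 but (1/3)⁷ = 1/2187 is at or below it, so n = 7.

7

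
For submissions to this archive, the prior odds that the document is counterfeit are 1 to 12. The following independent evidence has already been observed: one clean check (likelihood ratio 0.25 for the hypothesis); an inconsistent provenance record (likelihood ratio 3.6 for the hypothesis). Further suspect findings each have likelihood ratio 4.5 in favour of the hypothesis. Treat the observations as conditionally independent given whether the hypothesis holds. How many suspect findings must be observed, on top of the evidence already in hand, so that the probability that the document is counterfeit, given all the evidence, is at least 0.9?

Prior odds = 1/12.
Combined Bayes factor of the evidence already in hand = 0.25 × 3.6 = 0.9.
Odds after that evidence = (1/12) × 0.9 = 0.075.
Target odds = 0.9/0.1 = 9.
Need 4.5ⁿ ≥ 9 ÷ 0.075 = 120.
4.5³ = 91.125 falls short of 120 but 4.5⁴ = 410.0625 reaches it, so n = 4.

4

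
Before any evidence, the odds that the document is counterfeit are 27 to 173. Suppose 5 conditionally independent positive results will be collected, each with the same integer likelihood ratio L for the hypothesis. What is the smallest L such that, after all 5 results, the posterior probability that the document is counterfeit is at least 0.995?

5

Prior odds = 27/173.
Target odds = 0.995/0.005 = 199.
Need L⁵ ≥ 199 ÷ (27/173) = 34427/27.
4⁵ = 1024 < 34427/27 ≤ 3125 = 5⁵, so L = 5.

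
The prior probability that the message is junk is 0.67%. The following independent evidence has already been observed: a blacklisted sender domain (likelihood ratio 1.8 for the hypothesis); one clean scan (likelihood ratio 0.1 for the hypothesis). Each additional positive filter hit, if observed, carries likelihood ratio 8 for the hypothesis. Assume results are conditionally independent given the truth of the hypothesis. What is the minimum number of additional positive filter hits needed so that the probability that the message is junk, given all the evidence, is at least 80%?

4

Prior odds = 0.0067/0.9933 = 67/9933.
Combined Bayes factor of the evidence already in hand = 1.8 × 0.1 = 0.18.
Odds after that evidence = (67/9933) × 0.18 = 201/165550.
Target odds = 0.8/0.2 = 4.
Need 8ⁿ ≥ 4 ÷ (201/165550) = 662200/201.
8³ = 512 falls short of 662200/201 but 8⁴ = 4096 reaches it, so n = 4.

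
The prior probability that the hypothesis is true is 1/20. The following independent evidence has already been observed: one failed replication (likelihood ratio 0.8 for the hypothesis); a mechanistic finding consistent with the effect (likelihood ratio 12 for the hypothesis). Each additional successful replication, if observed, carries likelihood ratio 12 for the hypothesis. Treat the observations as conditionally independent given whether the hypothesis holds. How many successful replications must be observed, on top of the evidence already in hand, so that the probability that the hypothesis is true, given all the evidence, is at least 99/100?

Prior odds = 0.05/0.95 = 1/19.
Combined Bayes factor of the evidence already in hand = 0.8 × 12 = 9.6.
Odds after that evidence = (1/19) × 9.6 = 48/95.
Target odds = 0.99/0.01 = 99.
Need 12ⁿ ≥ 99 ÷ (48/95) = 195.9375.
12² = 144 falls short of 195.9375 but 12³ = 1728 reaches it, so n = 3.

3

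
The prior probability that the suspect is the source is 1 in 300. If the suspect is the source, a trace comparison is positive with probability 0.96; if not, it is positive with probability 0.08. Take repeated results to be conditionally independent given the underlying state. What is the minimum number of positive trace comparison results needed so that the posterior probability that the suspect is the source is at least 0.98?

Prior odds = (1/300)/(299/300) = 1/299.
Likelihood ratio of a positive = 0.96/0.08 = 12.
Target odds: 0.98 ÷ 0.02 = 49.
Need (1/299) × 12ⁿ ≥ 49, i.e. 12ⁿ ≥ 14651.
12³ = 1728 falls short of 14651 but 12⁴ = 20736 reaches it, so n = 4.

4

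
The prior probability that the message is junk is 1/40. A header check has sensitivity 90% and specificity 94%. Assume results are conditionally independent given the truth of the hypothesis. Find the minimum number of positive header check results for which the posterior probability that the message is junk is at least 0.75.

Prior odds: 0.025 ÷ 0.975 = 1/39.
False-positive rate = 1 − 0.94 = 0.06; likelihood ratio of a positive = 0.9/0.06 = 15.
Target posterior odds = 0.75/0.25 = 3.
Require 15ⁿ ≥ 3 ÷ (1/39) = 117.
15¹ = 15 falls short of 117 but 15² = 225 reaches it, so n = 2.

2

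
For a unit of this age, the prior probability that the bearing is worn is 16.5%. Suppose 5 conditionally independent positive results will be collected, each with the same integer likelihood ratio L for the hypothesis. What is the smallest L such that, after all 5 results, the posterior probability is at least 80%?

2

Prior odds = 0.165/0.835 = 33/167.
Target odds = 0.8/0.2 = 4.
Need L⁵ ≥ 4 ÷ (33/167) = 668/33.
1⁵ = 1 < 668/33 ≤ 32 = 2⁵, so L = 2.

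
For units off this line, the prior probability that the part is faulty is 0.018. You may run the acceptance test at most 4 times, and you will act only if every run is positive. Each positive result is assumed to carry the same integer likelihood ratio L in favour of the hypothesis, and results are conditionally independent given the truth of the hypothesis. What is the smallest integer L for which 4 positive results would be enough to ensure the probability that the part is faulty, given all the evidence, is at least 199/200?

Prior odds = 0.018/0.982 = 9/491.
Target odds = 0.995/0.005 = 199.
Need L⁴ ≥ 199 ÷ (9/491) = 97709/9.
10⁴ = 10000 < 97709/9 ≤ 14641 = 11⁴, so L = 11.

11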